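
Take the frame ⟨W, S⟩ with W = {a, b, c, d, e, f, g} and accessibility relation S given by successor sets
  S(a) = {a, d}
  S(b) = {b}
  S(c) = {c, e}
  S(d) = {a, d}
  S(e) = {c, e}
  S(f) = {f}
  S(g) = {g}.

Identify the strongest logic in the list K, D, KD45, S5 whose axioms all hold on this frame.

S5

Serial (axiom D): yes — every world has a successor (e.g. a S a).
Euclidean (axiom 5): yes — any two successors of a common world are S-related.
Transitive (axiom 4): yes — every two-step S-path is closed by a direct edge.
Reflexive (axiom T): yes — every world is S-related to itself.
So F validates K, D, KD45, S5. The strongest is S5.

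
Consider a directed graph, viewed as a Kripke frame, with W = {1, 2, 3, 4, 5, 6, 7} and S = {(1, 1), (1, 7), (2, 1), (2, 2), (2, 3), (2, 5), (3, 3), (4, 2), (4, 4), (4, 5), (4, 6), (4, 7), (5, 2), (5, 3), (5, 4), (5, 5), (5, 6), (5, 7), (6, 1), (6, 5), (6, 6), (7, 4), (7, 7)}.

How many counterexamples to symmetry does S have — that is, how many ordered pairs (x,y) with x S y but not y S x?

Enumerating: (1,7), (2,1), (2,3), (4,2), (4,6), (5,3), (5,7), (6,1).

8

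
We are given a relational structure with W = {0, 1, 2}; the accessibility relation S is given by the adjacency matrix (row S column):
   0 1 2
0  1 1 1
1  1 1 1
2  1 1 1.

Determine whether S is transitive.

Transitive: yes — every two-step S-path is closed by a direct edge.

Yes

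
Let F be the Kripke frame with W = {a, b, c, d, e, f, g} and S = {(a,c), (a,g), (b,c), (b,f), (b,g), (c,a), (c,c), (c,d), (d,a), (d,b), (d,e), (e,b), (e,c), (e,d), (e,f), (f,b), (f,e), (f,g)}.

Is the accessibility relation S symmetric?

Symmetric: no — a S g but not g S a.

No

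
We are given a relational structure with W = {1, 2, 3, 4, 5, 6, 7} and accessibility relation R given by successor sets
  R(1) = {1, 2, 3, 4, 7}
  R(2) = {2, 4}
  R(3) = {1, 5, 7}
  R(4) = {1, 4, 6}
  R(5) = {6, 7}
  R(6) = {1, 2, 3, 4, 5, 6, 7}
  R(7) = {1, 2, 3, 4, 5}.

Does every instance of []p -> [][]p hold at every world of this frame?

No

Axiom 4 corresponds to the accessibility relation being transitive.
Transitive: no — 1 R 3 and 3 R 5, but not 1 R 5.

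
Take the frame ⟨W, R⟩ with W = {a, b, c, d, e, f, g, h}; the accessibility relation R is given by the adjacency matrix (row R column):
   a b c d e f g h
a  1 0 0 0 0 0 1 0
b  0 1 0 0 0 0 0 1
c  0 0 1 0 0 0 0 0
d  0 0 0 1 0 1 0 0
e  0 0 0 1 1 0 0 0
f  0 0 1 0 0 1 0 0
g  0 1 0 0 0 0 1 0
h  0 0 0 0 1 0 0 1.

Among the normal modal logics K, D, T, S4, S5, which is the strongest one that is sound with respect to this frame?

T

Serial (axiom D): yes — every world has a successor (e.g. a R a).
Reflexive (axiom T): yes — every world is R-related to itself.
Transitive (axiom 4): no — a R g and g R b, but not a R b.
Euclidean (axiom 5): no — a R g and a R a, but not g R a.
So F validates K, D, T; S4 would additionally require R to be transitive. The strongest is T.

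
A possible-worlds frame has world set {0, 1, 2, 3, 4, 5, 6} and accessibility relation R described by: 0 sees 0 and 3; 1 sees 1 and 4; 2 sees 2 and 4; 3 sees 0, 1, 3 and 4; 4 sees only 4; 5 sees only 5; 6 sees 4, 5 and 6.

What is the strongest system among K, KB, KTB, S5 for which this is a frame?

Symmetric (axiom B): no — 1 R 4 but not 4 R 1.
Reflexive (axiom T): yes — every world is R-related to itself.
Euclidean (axiom 5): no — 3 R 0 and 3 R 1, but not 0 R 1.
So F validates K; KB would additionally require R to be symmetric. The strongest is K.

K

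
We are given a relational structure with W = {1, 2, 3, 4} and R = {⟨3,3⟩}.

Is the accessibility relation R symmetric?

Symmetric: yes — every pair in R has its reverse in R.

Yes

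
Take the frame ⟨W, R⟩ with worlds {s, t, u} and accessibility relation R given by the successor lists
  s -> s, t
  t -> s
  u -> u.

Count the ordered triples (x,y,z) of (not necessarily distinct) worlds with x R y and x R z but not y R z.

1

Enumerating: (s,t,t).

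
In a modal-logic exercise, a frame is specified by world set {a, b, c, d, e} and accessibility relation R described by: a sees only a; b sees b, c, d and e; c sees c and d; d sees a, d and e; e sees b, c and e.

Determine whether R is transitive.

No

Transitive: no — b R d and d R a, but not b R a.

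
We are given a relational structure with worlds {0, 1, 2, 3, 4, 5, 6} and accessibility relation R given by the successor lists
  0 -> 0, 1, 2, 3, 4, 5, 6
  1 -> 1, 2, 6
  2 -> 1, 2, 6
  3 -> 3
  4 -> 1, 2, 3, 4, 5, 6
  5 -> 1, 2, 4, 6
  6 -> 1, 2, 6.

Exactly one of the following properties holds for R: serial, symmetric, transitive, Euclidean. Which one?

Serial: yes — every world has a successor (e.g. 0 R 0).
Symmetric: no — 0 R 1 but not 1 R 0.
Transitive: no — 5 R 4 and 4 R 3, but not 5 R 3.
Euclidean: no — 0 R 1 and 0 R 3, but not 1 R 3.
Only serial holds.

serial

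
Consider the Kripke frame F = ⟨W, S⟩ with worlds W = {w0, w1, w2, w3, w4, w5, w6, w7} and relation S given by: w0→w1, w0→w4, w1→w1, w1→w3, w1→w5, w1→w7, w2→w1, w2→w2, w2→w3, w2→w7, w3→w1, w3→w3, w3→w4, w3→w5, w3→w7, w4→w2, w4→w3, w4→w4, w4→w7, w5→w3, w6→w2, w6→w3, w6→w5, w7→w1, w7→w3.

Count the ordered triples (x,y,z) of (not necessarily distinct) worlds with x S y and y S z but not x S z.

29

Enumerating: (w0,w1,w3), (w0,w1,w5), (w0,w1,w7), (w0,w4,w2), (w0,w4,w3), (w0,w4,w7), (w1,w3,w4), (w2,w1,w5), (w2,w3,w4), (w2,w3,w5), (w3,w4,w2), (w4,w2,w1), … and 17 more.
Total: 29.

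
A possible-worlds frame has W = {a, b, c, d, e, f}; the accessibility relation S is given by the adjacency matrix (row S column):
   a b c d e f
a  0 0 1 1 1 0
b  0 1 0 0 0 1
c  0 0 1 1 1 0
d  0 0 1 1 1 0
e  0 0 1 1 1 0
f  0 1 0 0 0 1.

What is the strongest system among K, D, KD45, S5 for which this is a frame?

KD45

Serial (axiom D): yes — every world has a successor (e.g. a S c).
Euclidean (axiom 5): yes — any two successors of a common world are S-related.
Transitive (axiom 4): yes — every two-step S-path is closed by a direct edge.
Reflexive (axiom T): no — a is not related to itself.
So F validates K, D, KD45; S5 would additionally require S to be reflexive. The strongest is KD45.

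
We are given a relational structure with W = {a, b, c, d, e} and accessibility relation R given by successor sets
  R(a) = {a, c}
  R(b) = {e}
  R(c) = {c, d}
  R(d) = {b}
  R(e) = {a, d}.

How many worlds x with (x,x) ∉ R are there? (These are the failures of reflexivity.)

Enumerating: b, d, e.

3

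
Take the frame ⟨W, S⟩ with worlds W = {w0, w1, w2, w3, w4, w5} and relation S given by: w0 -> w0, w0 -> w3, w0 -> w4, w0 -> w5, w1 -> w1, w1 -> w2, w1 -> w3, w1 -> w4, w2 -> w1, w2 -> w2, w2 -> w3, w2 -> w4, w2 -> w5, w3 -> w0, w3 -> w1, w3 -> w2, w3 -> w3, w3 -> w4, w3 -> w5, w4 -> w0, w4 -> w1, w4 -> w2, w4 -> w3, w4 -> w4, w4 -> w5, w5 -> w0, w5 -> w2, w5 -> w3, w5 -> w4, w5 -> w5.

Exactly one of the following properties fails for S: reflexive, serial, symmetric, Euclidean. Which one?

Euclidean

Reflexive: yes — every world is S-related to itself.
Serial: yes — every world has a successor (e.g. w0 S w0).
Symmetric: yes — every pair in S has its reverse in S.
Euclidean: no — w2 S w1 and w2 S w5, but not w1 S w5.
Only Euclidean fails.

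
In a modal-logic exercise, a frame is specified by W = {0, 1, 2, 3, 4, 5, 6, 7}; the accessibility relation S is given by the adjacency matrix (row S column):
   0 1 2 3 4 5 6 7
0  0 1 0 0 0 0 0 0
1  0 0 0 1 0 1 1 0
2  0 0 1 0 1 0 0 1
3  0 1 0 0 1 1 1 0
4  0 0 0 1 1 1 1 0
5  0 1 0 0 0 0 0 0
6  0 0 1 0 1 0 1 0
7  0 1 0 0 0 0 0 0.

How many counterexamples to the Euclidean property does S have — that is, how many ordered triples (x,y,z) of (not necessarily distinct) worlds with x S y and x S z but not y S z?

Enumerating: (0,1,1), (1,3,3), (1,5,3), (1,5,5), (1,5,6), (1,6,3), (1,6,5), (2,4,2), (2,4,7), (2,7,2), (2,7,4), (2,7,7), … and 19 more.
Total: 31.

31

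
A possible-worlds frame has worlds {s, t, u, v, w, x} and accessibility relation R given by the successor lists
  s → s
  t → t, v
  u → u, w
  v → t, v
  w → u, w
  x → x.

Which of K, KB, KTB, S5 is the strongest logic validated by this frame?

Symmetric (axiom B): yes — every pair in R has its reverse in R.
Reflexive (axiom T): yes — every world is R-related to itself.
Euclidean (axiom 5): yes — any two successors of a common world are R-related.
So F validates K, KB, KTB, S5. The strongest is S5.

S5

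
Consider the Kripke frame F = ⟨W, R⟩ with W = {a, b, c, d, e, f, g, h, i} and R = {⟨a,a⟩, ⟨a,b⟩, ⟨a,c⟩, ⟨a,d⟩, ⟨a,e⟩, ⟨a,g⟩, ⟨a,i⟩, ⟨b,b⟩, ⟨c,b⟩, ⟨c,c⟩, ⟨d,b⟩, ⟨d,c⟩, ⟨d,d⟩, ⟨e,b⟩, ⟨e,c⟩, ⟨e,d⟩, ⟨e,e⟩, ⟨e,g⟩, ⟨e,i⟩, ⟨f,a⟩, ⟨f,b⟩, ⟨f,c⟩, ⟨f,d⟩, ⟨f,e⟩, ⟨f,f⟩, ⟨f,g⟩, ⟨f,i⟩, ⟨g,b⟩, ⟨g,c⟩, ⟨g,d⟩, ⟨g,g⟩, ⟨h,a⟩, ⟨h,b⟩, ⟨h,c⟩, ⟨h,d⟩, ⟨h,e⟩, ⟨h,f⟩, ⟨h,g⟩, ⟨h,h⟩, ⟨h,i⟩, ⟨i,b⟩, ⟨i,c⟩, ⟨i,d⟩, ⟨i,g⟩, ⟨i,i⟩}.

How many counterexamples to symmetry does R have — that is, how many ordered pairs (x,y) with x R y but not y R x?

36

Enumerating: (a,b), (a,c), (a,d), (a,e), (a,g), (a,i), (c,b), (d,b), (d,c), (e,b), (e,c), (e,d), … and 24 more.
Total: 36.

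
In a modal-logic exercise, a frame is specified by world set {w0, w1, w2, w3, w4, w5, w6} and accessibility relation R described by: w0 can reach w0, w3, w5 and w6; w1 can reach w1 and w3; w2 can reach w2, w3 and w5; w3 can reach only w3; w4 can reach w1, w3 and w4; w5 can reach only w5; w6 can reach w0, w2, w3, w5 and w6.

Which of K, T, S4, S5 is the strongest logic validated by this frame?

Reflexive (axiom T): yes — every world is R-related to itself.
Transitive (axiom 4): no — w0 R w6 and w6 R w2, but not w0 R w2.
Euclidean (axiom 5): no — w0 R w3 and w0 R w5, but not w3 R w5.
So F validates K, T; S4 would additionally require R to be transitive. The strongest is T.

T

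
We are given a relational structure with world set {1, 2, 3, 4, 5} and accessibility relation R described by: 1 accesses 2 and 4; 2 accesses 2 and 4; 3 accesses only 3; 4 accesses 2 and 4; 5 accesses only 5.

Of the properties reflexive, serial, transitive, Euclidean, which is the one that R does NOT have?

reflexive

Reflexive: no — 1 is not related to itself.
Serial: yes — every world has a successor (e.g. 1 R 2).
Transitive: yes — every two-step R-path is closed by a direct edge.
Euclidean: yes — any two successors of a common world are R-related.
Only reflexive fails.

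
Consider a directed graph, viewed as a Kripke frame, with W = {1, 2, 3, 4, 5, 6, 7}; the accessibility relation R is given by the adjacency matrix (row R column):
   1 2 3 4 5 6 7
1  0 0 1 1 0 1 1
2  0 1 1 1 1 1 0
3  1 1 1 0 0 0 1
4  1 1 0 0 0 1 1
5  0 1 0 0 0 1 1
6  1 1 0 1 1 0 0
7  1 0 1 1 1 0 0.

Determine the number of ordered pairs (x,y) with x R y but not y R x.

R is symmetric; there are no such tuples.

0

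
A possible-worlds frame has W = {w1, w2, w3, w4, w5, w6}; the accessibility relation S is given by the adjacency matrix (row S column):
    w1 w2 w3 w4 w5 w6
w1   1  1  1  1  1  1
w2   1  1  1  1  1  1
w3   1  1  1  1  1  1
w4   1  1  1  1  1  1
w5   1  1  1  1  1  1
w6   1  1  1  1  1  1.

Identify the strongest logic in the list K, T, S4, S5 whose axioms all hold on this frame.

S5

Reflexive (axiom T): yes — every world is S-related to itself.
Transitive (axiom 4): yes — every two-step S-path is closed by a direct edge.
Euclidean (axiom 5): yes — any two successors of a common world are S-related.
So F validates K, T, S4, S5. The strongest is S5.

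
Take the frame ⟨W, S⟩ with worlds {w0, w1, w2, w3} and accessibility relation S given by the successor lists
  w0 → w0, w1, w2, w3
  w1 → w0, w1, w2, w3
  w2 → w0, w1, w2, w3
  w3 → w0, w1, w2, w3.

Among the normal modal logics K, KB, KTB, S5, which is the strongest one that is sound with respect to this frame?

Symmetric (axiom B): yes — every pair in S has its reverse in S.
Reflexive (axiom T): yes — every world is S-related to itself.
Euclidean (axiom 5): yes — any two successors of a common world are S-related.
So F validates K, KB, KTB, S5. The strongest is S5.

S5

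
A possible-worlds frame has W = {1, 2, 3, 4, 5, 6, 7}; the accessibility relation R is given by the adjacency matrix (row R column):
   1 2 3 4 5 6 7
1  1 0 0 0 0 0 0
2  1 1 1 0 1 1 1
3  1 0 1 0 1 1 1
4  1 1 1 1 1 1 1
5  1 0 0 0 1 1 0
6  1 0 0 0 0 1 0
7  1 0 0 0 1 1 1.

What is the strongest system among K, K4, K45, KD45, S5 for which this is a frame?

K4

Transitive (axiom 4): yes — every two-step R-path is closed by a direct edge.
Euclidean (axiom 5): no — 2 R 1 and 2 R 3, but not 1 R 3.
Serial (axiom D): yes — every world has a successor (e.g. 1 R 1).
Reflexive (axiom T): yes — every world is R-related to itself.
So F validates K, K4; K45 would additionally require R to be Euclidean. The strongest is K4.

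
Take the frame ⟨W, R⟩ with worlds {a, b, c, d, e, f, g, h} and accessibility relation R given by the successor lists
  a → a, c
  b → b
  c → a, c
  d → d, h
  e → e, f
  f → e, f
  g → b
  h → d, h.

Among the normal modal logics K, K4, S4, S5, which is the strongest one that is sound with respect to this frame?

K4

Transitive (axiom 4): yes — every two-step R-path is closed by a direct edge.
Reflexive (axiom T): no — g is not related to itself.
Euclidean (axiom 5): yes — any two successors of a common world are R-related.
So F validates K, K4; S4 would additionally require R to be reflexive. The strongest is K4.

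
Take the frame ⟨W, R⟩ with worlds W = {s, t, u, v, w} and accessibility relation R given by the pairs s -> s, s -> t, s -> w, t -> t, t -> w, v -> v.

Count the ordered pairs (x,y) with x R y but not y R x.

Enumerating: (s,t), (s,w), (t,w).

3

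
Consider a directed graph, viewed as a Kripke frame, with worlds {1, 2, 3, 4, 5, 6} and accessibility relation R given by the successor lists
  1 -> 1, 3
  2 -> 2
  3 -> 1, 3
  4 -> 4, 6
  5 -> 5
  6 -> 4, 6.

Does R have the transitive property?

Yes

Transitive: yes — every two-step R-path is closed by a direct edge.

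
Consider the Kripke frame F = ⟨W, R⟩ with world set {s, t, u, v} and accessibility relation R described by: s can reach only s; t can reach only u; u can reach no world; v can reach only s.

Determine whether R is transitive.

Transitive: yes — every two-step R-path is closed by a direct edge.

Yes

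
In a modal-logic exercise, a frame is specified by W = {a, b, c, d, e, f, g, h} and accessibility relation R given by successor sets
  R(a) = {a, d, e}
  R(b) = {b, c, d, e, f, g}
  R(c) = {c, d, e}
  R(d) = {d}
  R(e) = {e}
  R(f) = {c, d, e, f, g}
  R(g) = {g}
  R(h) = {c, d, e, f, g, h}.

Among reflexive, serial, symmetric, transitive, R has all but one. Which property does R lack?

symmetric

Reflexive: yes — every world is R-related to itself.
Serial: yes — every world has a successor (e.g. a R a).
Symmetric: no — a R d but not d R a.
Transitive: yes — every two-step R-path is closed by a direct edge.
Only symmetric fails.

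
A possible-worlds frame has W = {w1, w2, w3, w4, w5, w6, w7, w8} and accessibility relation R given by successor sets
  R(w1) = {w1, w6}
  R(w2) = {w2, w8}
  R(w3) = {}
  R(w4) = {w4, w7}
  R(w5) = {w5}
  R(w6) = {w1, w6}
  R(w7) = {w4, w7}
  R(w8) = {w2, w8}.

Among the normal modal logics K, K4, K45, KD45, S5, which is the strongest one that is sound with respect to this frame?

Transitive (axiom 4): yes — every two-step R-path is closed by a direct edge.
Euclidean (axiom 5): yes — any two successors of a common world are R-related.
Serial (axiom D): no — w3 has no R-successor.
Reflexive (axiom T): no — w3 is not related to itself.
So F validates K, K4, K45; KD45 would additionally require R to be serial. The strongest is K45.

K45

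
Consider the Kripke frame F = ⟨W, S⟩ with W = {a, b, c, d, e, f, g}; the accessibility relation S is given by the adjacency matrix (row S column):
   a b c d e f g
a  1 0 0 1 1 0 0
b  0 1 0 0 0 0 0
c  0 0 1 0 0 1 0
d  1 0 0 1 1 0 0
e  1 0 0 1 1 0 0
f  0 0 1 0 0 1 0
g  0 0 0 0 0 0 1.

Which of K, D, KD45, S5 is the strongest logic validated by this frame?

S5

Serial (axiom D): yes — every world has a successor (e.g. a S a).
Euclidean (axiom 5): yes — any two successors of a common world are S-related.
Transitive (axiom 4): yes — every two-step S-path is closed by a direct edge.
Reflexive (axiom T): yes — every world is S-related to itself.
So F validates K, D, KD45, S5. The strongest is S5.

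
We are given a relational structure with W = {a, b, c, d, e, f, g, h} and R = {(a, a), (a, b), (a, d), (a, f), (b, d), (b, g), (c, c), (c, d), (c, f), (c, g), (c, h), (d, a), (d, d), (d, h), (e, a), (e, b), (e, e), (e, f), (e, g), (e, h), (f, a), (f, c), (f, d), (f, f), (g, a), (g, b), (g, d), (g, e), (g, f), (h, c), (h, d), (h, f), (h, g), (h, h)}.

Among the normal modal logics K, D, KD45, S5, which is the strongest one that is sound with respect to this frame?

Serial (axiom D): yes — every world has a successor (e.g. a R a).
Euclidean (axiom 5): no — a R b and a R f, but not b R f.
Transitive (axiom 4): no — a R b and b R g, but not a R g.
Reflexive (axiom T): no — b is not related to itself.
So F validates K, D; KD45 would additionally require R to be Euclidean and transitive. The strongest is D.

D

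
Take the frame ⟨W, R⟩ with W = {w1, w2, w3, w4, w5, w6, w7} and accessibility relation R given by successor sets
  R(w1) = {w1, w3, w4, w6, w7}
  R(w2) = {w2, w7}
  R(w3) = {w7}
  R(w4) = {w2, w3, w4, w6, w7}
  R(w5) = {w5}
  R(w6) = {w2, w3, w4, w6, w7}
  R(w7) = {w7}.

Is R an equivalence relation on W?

No

Reflexive: no — w3 is not related to itself.
Symmetric: no — w1 R w3 but not w3 R w1.
Transitive: no — w1 R w4 and w4 R w2, but not w1 R w2.
So R is not an equivalence relation.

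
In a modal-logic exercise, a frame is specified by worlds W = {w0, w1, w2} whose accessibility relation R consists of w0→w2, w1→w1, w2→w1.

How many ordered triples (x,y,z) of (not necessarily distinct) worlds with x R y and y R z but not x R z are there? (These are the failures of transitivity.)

Enumerating: (w0,w2,w1).

1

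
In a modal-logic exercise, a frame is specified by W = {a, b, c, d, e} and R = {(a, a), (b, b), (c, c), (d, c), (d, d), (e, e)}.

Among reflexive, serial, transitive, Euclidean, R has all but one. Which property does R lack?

Euclidean

Reflexive: yes — every world is R-related to itself.
Serial: yes — every world has a successor (e.g. a R a).
Transitive: yes — every two-step R-path is closed by a direct edge.
Euclidean: no — d R c and d R d, but not c R d.
Only Euclidean fails.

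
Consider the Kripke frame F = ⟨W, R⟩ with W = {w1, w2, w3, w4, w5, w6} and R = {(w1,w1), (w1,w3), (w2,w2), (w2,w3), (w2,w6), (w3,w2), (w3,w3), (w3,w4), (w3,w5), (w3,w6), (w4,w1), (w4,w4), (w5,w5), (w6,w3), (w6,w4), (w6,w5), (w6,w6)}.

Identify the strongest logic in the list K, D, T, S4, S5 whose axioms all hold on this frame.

Serial (axiom D): yes — every world has a successor (e.g. w1 R w1).
Reflexive (axiom T): yes — every world is R-related to itself.
Transitive (axiom 4): no — w1 R w3 and w3 R w2, but not w1 R w2.
Euclidean (axiom 5): no — w3 R w2 and w3 R w4, but not w2 R w4.
So F validates K, D, T; S4 would additionally require R to be transitive. The strongest is T.

T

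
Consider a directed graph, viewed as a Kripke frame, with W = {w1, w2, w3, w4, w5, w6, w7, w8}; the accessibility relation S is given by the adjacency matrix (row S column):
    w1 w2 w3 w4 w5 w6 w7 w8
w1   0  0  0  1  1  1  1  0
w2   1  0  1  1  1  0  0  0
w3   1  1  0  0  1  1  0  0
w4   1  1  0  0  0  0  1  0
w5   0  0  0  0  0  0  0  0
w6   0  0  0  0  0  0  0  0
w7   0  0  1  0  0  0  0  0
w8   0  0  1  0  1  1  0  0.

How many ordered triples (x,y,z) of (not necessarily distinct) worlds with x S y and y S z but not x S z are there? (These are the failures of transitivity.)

Enumerating: (w1,w4,w1), (w1,w4,w2), (w1,w7,w3), (w2,w1,w6), (w2,w1,w7), (w2,w3,w2), (w2,w3,w6), (w2,w4,w2), (w2,w4,w7), (w3,w1,w4), (w3,w1,w7), (w3,w2,w3), … and 14 more.
Total: 26.

26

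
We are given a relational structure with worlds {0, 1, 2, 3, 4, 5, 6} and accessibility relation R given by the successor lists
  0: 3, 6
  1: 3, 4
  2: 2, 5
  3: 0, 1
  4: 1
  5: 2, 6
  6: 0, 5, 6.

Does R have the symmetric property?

Symmetric: yes — every pair in R has its reverse in R.

Yes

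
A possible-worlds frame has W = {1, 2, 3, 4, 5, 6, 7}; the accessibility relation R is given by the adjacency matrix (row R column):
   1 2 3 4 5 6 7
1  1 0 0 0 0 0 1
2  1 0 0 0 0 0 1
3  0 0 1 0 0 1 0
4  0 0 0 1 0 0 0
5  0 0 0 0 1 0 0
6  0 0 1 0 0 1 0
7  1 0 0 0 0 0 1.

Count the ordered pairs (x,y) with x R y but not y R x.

2

Enumerating: (2,1), (2,7).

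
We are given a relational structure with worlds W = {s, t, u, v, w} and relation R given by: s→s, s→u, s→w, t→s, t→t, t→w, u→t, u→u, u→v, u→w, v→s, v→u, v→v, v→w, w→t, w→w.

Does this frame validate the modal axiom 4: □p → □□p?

By correspondence theory, 4 is valid on a frame iff R is transitive.
Transitive: no — s R u and u R t, but not s R t.

No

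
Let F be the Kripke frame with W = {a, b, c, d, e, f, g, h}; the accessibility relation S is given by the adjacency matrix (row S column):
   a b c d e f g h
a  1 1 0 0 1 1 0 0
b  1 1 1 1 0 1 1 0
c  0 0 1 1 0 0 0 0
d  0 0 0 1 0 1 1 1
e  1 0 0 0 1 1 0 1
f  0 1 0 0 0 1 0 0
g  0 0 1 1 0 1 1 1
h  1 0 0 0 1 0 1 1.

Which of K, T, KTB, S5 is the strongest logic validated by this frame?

Reflexive (axiom T): yes — every world is S-related to itself.
Symmetric (axiom B): no — a S f but not f S a.
Euclidean (axiom 5): no — a S b and a S e, but not b S e.
So F validates K, T; KTB would additionally require S to be symmetric. The strongest is T.

T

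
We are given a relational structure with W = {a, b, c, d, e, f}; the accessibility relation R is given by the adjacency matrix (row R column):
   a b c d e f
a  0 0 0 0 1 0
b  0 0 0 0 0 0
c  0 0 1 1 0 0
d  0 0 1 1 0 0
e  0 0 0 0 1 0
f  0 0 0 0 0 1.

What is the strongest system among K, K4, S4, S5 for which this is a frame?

Transitive (axiom 4): yes — every two-step R-path is closed by a direct edge.
Reflexive (axiom T): no — a is not related to itself.
Euclidean (axiom 5): yes — any two successors of a common world are R-related.
So F validates K, K4; S4 would additionally require R to be reflexive. The strongest is K4.

K4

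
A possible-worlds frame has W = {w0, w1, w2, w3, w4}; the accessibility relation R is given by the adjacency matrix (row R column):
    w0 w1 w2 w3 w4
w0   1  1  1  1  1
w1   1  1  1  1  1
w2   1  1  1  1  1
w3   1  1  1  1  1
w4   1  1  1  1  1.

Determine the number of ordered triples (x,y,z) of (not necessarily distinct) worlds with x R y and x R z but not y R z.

R is Euclidean; there are no such tuples.

0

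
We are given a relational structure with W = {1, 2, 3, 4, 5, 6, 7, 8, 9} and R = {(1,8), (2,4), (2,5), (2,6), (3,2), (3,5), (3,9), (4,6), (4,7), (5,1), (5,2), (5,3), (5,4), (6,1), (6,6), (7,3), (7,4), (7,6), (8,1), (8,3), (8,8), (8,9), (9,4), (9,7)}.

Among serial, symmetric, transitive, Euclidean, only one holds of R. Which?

serial

Serial: yes — every world has a successor (e.g. 1 R 8).
Symmetric: no — 2 R 4 but not 4 R 2.
Transitive: no — 1 R 8 and 8 R 3, but not 1 R 3.
Euclidean: no — 2 R 4 and 2 R 5, but not 4 R 5.
Only serial holds.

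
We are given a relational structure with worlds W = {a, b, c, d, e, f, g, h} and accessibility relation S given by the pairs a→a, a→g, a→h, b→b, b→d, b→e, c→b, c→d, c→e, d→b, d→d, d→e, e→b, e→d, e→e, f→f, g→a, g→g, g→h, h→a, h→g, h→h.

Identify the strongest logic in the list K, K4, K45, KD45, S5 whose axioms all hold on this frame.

Transitive (axiom 4): yes — every two-step S-path is closed by a direct edge.
Euclidean (axiom 5): yes — any two successors of a common world are S-related.
Serial (axiom D): yes — every world has a successor (e.g. a S a).
Reflexive (axiom T): no — c is not related to itself.
So F validates K, K4, K45, KD45; S5 would additionally require S to be reflexive. The strongest is KD45.

KD45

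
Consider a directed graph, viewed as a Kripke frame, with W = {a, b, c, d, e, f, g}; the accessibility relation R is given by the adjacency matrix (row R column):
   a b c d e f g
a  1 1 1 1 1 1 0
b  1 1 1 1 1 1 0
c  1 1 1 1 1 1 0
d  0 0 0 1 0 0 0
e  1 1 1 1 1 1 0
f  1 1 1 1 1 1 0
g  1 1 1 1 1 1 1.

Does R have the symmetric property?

Symmetric: no — a R d but not d R a.

No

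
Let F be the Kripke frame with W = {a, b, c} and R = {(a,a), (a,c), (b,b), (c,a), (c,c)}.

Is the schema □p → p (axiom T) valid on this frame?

Yes

By correspondence theory, T is valid on a frame iff R is reflexive.
Reflexive: yes — every world is R-related to itself.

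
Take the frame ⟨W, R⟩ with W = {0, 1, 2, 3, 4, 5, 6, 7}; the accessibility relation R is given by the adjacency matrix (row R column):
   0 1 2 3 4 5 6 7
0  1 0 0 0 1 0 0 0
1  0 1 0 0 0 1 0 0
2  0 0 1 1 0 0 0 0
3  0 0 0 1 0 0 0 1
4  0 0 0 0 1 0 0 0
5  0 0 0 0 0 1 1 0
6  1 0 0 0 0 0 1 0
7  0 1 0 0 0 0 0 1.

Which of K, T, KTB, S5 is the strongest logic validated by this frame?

T

Reflexive (axiom T): yes — every world is R-related to itself.
Symmetric (axiom B): no — 0 R 4 but not 4 R 0.
Euclidean (axiom 5): no — 0 R 4 and 0 R 0, but not 4 R 0.
So F validates K, T; KTB would additionally require R to be symmetric. The strongest is T.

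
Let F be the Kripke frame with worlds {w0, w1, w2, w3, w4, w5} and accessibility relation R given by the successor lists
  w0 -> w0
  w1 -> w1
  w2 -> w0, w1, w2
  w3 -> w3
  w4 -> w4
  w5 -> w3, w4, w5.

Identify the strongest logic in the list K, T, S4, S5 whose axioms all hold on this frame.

Reflexive (axiom T): yes — every world is R-related to itself.
Transitive (axiom 4): yes — every two-step R-path is closed by a direct edge.
Euclidean (axiom 5): no — w2 R w0 and w2 R w1, but not w0 R w1.
So F validates K, T, S4; S5 would additionally require R to be Euclidean. The strongest is S4.

S4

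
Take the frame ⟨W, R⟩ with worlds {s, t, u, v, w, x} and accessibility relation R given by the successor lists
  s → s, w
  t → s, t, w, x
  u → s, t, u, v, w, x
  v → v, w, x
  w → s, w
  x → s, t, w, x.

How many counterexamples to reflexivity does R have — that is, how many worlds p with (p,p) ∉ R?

0

R is reflexive; there are no such worlds.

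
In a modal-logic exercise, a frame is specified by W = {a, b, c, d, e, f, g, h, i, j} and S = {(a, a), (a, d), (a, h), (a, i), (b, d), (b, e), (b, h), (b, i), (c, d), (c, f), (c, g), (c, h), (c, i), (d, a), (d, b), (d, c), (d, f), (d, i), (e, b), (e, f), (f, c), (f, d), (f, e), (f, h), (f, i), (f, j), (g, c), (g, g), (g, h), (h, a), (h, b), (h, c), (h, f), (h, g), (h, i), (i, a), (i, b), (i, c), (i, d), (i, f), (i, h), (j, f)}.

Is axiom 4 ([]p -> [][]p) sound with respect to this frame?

By correspondence theory, 4 is valid on a frame iff S is transitive.
Transitive: no — a S d and d S b, but not a S b.

No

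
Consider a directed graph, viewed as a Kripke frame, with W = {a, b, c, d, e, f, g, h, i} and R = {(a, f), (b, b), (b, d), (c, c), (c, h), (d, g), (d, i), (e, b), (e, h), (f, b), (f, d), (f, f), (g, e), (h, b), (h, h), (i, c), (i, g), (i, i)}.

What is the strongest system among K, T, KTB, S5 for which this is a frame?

K

Reflexive (axiom T): no — a is not related to itself.
Symmetric (axiom B): no — a R f but not f R a.
Euclidean (axiom 5): no — d R g and d R i, but not g R i.
So F validates K; T would additionally require R to be reflexive. The strongest is K.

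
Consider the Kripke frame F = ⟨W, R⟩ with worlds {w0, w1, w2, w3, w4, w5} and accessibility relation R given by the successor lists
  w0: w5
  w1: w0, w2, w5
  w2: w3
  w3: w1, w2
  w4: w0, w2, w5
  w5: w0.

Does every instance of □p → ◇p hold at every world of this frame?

Yes

By correspondence theory, D is valid on a frame iff R is serial.
Serial: yes — every world has a successor (e.g. w0 R w5).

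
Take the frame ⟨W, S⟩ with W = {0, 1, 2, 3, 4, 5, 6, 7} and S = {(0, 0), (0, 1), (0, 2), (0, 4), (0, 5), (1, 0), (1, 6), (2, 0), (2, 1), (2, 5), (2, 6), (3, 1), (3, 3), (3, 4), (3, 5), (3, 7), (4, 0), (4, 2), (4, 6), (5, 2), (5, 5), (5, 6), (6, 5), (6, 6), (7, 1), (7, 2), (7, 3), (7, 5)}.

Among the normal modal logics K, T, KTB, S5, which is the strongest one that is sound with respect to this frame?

Reflexive (axiom T): no — 1 is not related to itself.
Symmetric (axiom B): no — 0 S 5 but not 5 S 0.
Euclidean (axiom 5): no — 0 S 1 and 0 S 2, but not 1 S 2.
So F validates K; T would additionally require S to be reflexive. The strongest is K.

K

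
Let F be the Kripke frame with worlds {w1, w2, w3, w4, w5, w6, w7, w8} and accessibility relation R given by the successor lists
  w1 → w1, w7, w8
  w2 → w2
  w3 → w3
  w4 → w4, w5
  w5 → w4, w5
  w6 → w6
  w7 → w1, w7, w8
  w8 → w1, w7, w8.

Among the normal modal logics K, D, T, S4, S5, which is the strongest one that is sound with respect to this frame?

Serial (axiom D): yes — every world has a successor (e.g. w1 R w1).
Reflexive (axiom T): yes — every world is R-related to itself.
Transitive (axiom 4): yes — every two-step R-path is closed by a direct edge.
Euclidean (axiom 5): yes — any two successors of a common world are R-related.
So F validates K, D, T, S4, S5. The strongest is S5.

S5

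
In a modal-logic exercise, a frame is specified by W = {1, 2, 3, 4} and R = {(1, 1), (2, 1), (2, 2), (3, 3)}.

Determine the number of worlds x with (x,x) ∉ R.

1

Enumerating: 4.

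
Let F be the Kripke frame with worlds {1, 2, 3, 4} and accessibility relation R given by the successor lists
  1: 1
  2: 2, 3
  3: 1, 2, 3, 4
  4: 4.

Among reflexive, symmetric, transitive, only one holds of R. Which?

reflexive

Reflexive: yes — every world is R-related to itself.
Symmetric: no — 3 R 1 but not 1 R 3.
Transitive: no — 2 R 3 and 3 R 1, but not 2 R 1.
Only reflexive holds.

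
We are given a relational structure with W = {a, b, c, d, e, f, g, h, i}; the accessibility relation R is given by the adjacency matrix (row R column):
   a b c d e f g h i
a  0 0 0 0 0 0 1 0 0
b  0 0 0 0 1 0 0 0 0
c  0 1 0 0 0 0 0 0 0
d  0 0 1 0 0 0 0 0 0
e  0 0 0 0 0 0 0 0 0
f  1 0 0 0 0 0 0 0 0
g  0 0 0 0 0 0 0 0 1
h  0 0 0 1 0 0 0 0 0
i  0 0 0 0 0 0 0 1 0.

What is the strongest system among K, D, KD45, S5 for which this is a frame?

Serial (axiom D): no — e has no R-successor.
Euclidean (axiom 5): no — a R g and a R g, but not g R g.
Transitive (axiom 4): no — a R g and g R i, but not a R i.
Reflexive (axiom T): no — a is not related to itself.
So F validates K; D would additionally require R to be serial. The strongest is K.

K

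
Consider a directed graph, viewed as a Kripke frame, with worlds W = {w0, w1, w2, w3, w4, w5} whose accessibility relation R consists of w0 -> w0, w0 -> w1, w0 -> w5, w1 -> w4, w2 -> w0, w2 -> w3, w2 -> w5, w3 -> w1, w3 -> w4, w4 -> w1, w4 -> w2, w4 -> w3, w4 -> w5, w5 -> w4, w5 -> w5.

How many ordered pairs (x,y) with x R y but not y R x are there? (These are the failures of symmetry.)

7

Enumerating: (w0,w1), (w0,w5), (w2,w0), (w2,w3), (w2,w5), (w3,w1), (w4,w2).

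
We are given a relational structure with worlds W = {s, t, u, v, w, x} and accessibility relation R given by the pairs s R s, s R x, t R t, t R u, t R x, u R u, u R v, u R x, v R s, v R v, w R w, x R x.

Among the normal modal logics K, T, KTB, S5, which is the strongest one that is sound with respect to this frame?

Reflexive (axiom T): yes — every world is R-related to itself.
Symmetric (axiom B): no — s R x but not x R s.
Euclidean (axiom 5): no — t R x and t R u, but not x R u.
So F validates K, T; KTB would additionally require R to be symmetric. The strongest is T.

T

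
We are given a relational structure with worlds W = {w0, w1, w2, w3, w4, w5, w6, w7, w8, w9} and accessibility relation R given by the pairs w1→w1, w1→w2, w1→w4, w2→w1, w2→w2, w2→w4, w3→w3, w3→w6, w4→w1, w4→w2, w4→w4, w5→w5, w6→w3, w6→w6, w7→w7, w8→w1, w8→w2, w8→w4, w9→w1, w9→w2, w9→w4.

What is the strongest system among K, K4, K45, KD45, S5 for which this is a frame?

K45

Transitive (axiom 4): yes — every two-step R-path is closed by a direct edge.
Euclidean (axiom 5): yes — any two successors of a common world are R-related.
Serial (axiom D): no — w0 has no R-successor.
Reflexive (axiom T): no — w0 is not related to itself.
So F validates K, K4, K45; KD45 would additionally require R to be serial. The strongest is K45.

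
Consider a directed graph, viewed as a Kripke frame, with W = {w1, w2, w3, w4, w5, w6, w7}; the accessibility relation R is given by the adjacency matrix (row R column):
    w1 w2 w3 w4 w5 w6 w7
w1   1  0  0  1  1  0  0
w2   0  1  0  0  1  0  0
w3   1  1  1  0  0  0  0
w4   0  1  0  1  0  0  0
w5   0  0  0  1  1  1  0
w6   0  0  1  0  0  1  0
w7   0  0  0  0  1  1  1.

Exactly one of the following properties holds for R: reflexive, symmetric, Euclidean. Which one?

Reflexive: yes — every world is R-related to itself.
Symmetric: no — w1 R w4 but not w4 R w1.
Euclidean: no — w1 R w4 and w1 R w5, but not w4 R w5.
Only reflexive holds.

reflexive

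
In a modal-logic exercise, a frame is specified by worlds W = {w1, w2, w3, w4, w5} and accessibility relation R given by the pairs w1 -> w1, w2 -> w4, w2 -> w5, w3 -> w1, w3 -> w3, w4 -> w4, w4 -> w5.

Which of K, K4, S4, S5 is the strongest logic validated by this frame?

K4

Transitive (axiom 4): yes — every two-step R-path is closed by a direct edge.
Reflexive (axiom T): no — w2 is not related to itself.
Euclidean (axiom 5): no — w2 R w5 and w2 R w4, but not w5 R w4.
So F validates K, K4; S4 would additionally require R to be reflexive. The strongest is K4.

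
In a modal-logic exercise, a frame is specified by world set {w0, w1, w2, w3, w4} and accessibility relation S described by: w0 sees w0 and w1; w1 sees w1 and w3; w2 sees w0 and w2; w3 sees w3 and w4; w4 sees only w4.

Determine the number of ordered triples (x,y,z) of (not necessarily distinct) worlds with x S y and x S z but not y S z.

4

Enumerating: (w0,w1,w0), (w1,w3,w1), (w2,w0,w2), (w3,w4,w3).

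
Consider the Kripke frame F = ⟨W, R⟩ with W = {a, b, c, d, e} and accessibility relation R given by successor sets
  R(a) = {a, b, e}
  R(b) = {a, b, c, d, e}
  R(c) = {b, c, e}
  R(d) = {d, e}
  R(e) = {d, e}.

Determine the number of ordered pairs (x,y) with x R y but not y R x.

Enumerating: (a,e), (b,d), (b,e), (c,e).

4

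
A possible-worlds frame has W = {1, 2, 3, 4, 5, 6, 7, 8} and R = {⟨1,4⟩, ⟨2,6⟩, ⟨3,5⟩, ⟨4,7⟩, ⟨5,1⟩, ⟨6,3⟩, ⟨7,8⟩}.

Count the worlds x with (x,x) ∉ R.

Enumerating: 1, 2, 3, 4, 5, 6, 7, 8.

8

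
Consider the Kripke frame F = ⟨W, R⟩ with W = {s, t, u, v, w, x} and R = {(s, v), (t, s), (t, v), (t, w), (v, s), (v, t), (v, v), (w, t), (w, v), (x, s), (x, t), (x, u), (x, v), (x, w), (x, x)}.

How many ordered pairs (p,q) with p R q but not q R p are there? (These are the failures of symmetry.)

Enumerating: (t,s), (w,v), (x,s), (x,t), (x,u), (x,v), (x,w).

7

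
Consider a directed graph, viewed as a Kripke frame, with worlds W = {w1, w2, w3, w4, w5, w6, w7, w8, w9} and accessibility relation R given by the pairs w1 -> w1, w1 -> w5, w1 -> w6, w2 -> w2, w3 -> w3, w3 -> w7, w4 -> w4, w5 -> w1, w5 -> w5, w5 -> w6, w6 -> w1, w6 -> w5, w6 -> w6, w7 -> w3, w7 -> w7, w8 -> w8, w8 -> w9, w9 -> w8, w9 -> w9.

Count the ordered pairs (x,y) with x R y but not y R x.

R is symmetric; there are no such tuples.

0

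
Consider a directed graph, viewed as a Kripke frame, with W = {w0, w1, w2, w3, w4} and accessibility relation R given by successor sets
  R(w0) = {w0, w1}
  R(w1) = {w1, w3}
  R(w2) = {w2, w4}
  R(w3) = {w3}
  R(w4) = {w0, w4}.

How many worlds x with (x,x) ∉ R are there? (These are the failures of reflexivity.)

0

R is reflexive; there are no such worlds.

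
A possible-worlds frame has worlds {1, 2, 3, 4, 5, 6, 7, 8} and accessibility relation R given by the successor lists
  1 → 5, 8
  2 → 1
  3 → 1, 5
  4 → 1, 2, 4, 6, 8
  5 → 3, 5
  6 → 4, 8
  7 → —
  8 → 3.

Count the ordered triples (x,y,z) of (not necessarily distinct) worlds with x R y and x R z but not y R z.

26

Enumerating: (1,5,8), (1,8,5), (1,8,8), (2,1,1), (3,1,1), (3,5,1), (4,1,1), (4,1,2), (4,1,4), (4,1,6), (4,2,2), (4,2,4), … and 14 more.
Total: 26.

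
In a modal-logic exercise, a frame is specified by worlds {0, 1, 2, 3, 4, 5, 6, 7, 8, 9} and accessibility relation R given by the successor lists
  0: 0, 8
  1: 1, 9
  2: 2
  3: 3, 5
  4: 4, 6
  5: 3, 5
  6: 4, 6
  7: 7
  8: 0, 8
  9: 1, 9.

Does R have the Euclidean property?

Euclidean: yes — any two successors of a common world are R-related.

Yes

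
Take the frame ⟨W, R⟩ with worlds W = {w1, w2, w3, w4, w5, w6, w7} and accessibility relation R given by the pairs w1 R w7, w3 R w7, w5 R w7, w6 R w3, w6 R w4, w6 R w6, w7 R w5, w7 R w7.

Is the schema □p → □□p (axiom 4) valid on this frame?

No

The schema 4 characterises exactly the transitive frames.
Transitive: no — w1 R w7 and w7 R w5, but not w1 R w5.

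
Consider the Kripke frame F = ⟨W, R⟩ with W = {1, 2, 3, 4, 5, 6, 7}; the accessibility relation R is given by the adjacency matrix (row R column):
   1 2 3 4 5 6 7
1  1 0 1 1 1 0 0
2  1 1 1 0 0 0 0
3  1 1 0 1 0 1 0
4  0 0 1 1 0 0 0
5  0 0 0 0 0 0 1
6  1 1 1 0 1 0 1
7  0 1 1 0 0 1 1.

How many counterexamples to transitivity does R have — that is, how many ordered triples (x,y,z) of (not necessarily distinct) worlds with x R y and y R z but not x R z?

29

Enumerating: (1,3,2), (1,3,6), (1,5,7), (2,1,4), (2,1,5), (2,3,4), (2,3,6), (3,1,3), (3,1,5), (3,2,3), (3,4,3), (3,6,3), … and 17 more.
Total: 29.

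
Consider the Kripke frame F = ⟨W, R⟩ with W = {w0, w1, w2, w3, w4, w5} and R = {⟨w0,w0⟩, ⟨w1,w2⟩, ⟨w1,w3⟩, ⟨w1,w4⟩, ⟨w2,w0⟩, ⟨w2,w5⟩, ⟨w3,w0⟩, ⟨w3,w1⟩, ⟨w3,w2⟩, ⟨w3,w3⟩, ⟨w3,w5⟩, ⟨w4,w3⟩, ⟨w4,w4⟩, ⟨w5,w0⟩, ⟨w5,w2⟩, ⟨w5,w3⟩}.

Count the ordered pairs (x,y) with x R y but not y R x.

Enumerating: (w1,w2), (w1,w4), (w2,w0), (w3,w0), (w3,w2), (w4,w3), (w5,w0).

7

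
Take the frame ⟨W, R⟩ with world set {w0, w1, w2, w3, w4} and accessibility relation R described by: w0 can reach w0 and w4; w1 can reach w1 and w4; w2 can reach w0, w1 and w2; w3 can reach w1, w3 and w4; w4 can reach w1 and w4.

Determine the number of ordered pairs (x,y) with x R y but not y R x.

5

Enumerating: (w0,w4), (w2,w0), (w2,w1), (w3,w1), (w3,w4).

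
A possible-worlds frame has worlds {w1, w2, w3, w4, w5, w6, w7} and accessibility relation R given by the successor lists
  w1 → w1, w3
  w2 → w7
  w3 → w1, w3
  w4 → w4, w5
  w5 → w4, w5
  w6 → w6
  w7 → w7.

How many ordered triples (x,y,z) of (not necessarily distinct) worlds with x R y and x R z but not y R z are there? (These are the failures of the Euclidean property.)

0

R is Euclidean; there are no such tuples.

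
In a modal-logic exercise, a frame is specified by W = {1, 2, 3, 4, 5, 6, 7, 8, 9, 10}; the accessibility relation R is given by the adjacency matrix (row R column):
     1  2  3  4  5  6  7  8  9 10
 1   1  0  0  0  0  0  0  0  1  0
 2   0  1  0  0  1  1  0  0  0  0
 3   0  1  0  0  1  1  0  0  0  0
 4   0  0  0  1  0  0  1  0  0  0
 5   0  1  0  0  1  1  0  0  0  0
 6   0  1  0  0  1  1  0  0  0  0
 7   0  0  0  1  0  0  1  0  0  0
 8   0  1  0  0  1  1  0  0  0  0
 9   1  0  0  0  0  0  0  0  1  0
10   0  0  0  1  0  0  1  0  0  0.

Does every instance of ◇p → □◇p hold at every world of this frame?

Yes

The schema 5 characterises exactly the Euclidean frames.
Euclidean: yes — any two successors of a common world are R-related.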